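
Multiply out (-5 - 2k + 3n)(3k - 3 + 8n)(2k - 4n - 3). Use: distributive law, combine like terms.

(-5 - 2k + 3n)(3k - 3 + 8n)(2k - 4n - 3)
= (-15k + 15 - 40n - 6k² + 6k - 16kn + 9kn - 9n + 24n²)(2k - 4n - 3)    [distributive law]
= (-9k + 15 - 49n - 6k² - 7kn + 24n²)(2k - 4n - 3)    [combine like terms]
= -18k² + 36kn + 27k + 30k - 60n - 45 - 98kn + 196n² + 147n - 12k³ + 24k²n + 18k² - 14k²n + 28kn² + 21kn + 48kn² - 96n³ - 72n²    [distributive law]
= -41kn + 57k + 87n - 45 + 124n² - 12k³ + 10k²n + 76kn² - 96n³    [combine like terms]

-41kn + 57k + 87n - 45 + 124n² - 12k³ + 10k²n + 76kn² - 96n³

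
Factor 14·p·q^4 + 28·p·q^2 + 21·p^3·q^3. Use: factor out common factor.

14·p·q^4 + 28·p·q^2 + 21·p^3·q^3
= 7(2·p·q^4 + 4·p·q^2 + 3·p^3·q^3)    [factor out 7]
= 7·p·q^2(2·q^2 + 4 + 3·p^2·q)    [factor out p·q^2]

7·p·q^2(2·q^2 + 4 + 3·p^2·q)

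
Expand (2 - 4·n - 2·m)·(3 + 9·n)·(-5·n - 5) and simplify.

(2 - 4·n - 2·m)·(3 + 9·n)·(-5·n - 5)
= (6 + 18·n - 12·n - 36·n^2 - 6·m - 18·m·n)·(-5·n - 5)    [distributive law]
= (6 + 6·n - 36·n^2 - 6·m - 18·m·n)·(-5·n - 5)    [combine like terms]
= -30·n - 30 - 30·n^2 - 30·n + 180·n^3 + 180·n^2 + 30·m·n + 30·m + 90·m·n^2 + 90·m·n    [distributive law]
= -60·n - 30 + 150·n^2 + 180·n^3 + 120·m·n + 30·m + 90·m·n^2    [combine like terms]

-60·n - 30 + 150·n^2 + 180·n^3 + 120·m·n + 30·m + 90·m·n^2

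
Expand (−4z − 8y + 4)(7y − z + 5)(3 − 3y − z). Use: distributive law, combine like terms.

24yz + 116y^2z + 8yz^2 + 36z^2 − 4z^3 − 92z − 132y^2 + 168y^3 − 96y + 60

(−4z − 8y + 4)(7y − z + 5)(3 − 3y − z)
= (−28yz + 4z^2 − 20z − 56y^2 + 8yz − 40y + 28y − 4z + 20)(3 − 3y − z)    [distributive law]
= (−20yz + 4z^2 − 24z − 56y^2 − 12y + 20)(3 − 3y − z)    [combine like terms]
= −60yz + 60y^2z + 20yz^2 + 12z^2 − 12yz^2 − 4z^3 − 72z + 72yz + 24z^2 − 168y^2 + 168y^3 + 56y^2z − 36y + 36y^2 + 12yz + 60 − 60y − 20z    [distributive law]
= 24yz + 116y^2z + 8yz^2 + 36z^2 − 4z^3 − 92z − 132y^2 + 168y^3 − 96y + 60    [combine like terms]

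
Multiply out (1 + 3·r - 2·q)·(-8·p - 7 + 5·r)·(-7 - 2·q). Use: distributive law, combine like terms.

(1 + 3·r - 2·q)·(-8·p - 7 + 5·r)·(-7 - 2·q)
= (-8·p - 7 + 5·r - 24·p·r - 21·r + 15·r^2 + 16·p·q + 14·q - 10·q·r)·(-7 - 2·q)    [distributive law]
= (-8·p - 7 - 16·r - 24·p·r + 15·r^2 + 16·p·q + 14·q - 10·q·r)·(-7 - 2·q)    [combine like terms]
= 56·p + 16·p·q + 49 + 14·q + 112·r + 32·q·r + 168·p·r + 48·p·q·r - 105·r^2 - 30·q·r^2 - 112·p·q - 32·p·q^2 - 98·q - 28·q^2 + 70·q·r + 20·q^2·r    [distributive law]
= 56·p - 96·p·q + 49 - 84·q + 112·r + 102·q·r + 168·p·r + 48·p·q·r - 105·r^2 - 30·q·r^2 - 32·p·q^2 - 28·q^2 + 20·q^2·r    [combine like terms]

56·p - 96·p·q + 49 - 84·q + 112·r + 102·q·r + 168·p·r + 48·p·q·r - 105·r^2 - 30·q·r^2 - 32·p·q^2 - 28·q^2 + 20·q^2·r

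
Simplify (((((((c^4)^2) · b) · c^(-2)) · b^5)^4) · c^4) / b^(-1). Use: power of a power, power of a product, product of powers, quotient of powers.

b^25c^28

(((((((c^4)^2) · b) · c^(-2)) · b^5)^4) · c^4) / b^(-1)
= (((((((c^4)^2) · b) · c^(-2))^4) · ((b^5)^4)) · c^4) / b^(-1)    [power of a product]
= (((((((c^4)^2) · b)^4) · ((c^(-2))^4)) · ((b^5)^4)) · c^4) / b^(-1)    [power of a product]
= (((((((c^4)^2)^4) · (b^4)) · ((c^(-2))^4)) · ((b^5)^4)) · c^4) / b^(-1)    [power of a product]
= ((((((c^4)^8) · (b^4)) · ((c^(-2))^4)) · ((b^5)^4)) · c^4) / b^(-1)    [power of a power]
= ((((c^32 · (b^4)) · ((c^(-2))^4)) · ((b^5)^4)) · c^4) / b^(-1)    [power of a power]
= ((((c^32 · b^4) · c^(-8)) · ((b^5)^4)) · c^4) / b^(-1)    [power of a power]
= ((((c^32 · b^4) · c^(-8)) · b^20) · c^4) / b^(-1)    [power of a power]
= b^25c^28    [quotient of powers; product of powers]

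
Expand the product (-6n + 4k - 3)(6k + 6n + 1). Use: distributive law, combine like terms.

-12kn - 36n² - 24n + 24k² - 14k - 3

(-6n + 4k - 3)(6k + 6n + 1)
= -36kn - 36n² - 6n + 24k² + 24kn + 4k - 18k - 18n - 3    [distributive law]
= -12kn - 36n² - 24n + 24k² - 14k - 3    [combine like terms]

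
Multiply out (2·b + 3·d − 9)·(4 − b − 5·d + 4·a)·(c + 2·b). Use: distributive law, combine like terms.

17·b·c + 34·b^2 − 2·b^2·c − 4·b^3 − 13·b·c·d − 26·b^2·d + 8·a·b·c + 16·a·b^2 + 57·c·d + 114·b·d − 15·c·d^2 − 30·b·d^2 + 12·a·c·d + 24·a·b·d − 36·c − 72·b − 36·a·c − 72·a·b

(2·b + 3·d − 9)·(4 − b − 5·d + 4·a)·(c + 2·b)
= (8·b − 2·b^2 − 10·b·d + 8·a·b + 12·d − 3·b·d − 15·d^2 + 12·a·d − 36 + 9·b + 45·d − 36·a)·(c + 2·b)    [distributive law]
= (17·b − 2·b^2 − 13·b·d + 8·a·b + 57·d − 15·d^2 + 12·a·d − 36 − 36·a)·(c + 2·b)    [combine like terms]
= 17·b·c + 34·b^2 − 2·b^2·c − 4·b^3 − 13·b·c·d − 26·b^2·d + 8·a·b·c + 16·a·b^2 + 57·c·d + 114·b·d − 15·c·d^2 − 30·b·d^2 + 12·a·c·d + 24·a·b·d − 36·c − 72·b − 36·a·c − 72·a·b    [distributive law]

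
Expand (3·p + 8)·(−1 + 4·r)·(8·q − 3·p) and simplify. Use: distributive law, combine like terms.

−24·p·q + 9·p² + 96·p·q·r − 36·p²·r − 64·q + 24·p + 256·q·r − 96·p·r

(3·p + 8)·(−1 + 4·r)·(8·q − 3·p)
= (−3·p + 12·p·r − 8 + 32·r)·(8·q − 3·p)    [distributive law]
= −24·p·q + 9·p² + 96·p·q·r − 36·p²·r − 64·q + 24·p + 256·q·r − 96·p·r    [distributive law]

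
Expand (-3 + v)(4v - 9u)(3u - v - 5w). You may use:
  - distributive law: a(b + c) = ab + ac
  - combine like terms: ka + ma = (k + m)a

-63uv + 12v² + 60vw + 81u² - 135uw + 21uv² - 4v³ - 20v²w - 27u²v + 45uvw

(-3 + v)(4v - 9u)(3u - v - 5w)
= (-12v + 27u + 4v² - 9uv)(3u - v - 5w)    [distributive law]
= -36uv + 12v² + 60vw + 81u² - 27uv - 135uw + 12uv² - 4v³ - 20v²w - 27u²v + 9uv² + 45uvw    [distributive law]
= -63uv + 12v² + 60vw + 81u² - 135uw + 21uv² - 4v³ - 20v²w - 27u²v + 45uvw    [combine like terms]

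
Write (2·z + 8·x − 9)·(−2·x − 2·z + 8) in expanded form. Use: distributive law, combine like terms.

−20·x·z − 4·z^2 + 34·z − 16·x^2 + 82·x − 72

(2·z + 8·x − 9)·(−2·x − 2·z + 8)
= −4·x·z − 4·z^2 + 16·z − 16·x^2 − 16·x·z + 64·x + 18·x + 18·z − 72    [distributive law]
= −20·x·z − 4·z^2 + 34·z − 16·x^2 + 82·x − 72    [combine like terms]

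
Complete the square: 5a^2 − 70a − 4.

5a^2 − 70a − 4
= 5(a^2 − 14a) − 4    [factor out 5 from the a-terms]
= 5(a^2 − 14a + 49 − 49) − 4    [add and subtract 49 inside the bracket]
= 5(a − 7)^2 − 245 − 4    [perfect-square identity]
= 5(a − 7)^2 − 249    [combine constants]

5(a − 7)^2 − 249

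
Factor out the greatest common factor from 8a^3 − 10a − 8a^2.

8a^3 − 10a − 8a^2
= 2(4a^3 − 5a − 4a^2)    [factor out 2]
= 2a(4a^2 − 5 − 4a)    [factor out a]

2a(4a^2 − 5 − 4a)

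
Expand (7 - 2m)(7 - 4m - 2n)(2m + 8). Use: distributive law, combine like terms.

(7 - 2m)(7 - 4m - 2n)(2m + 8)
= (49 - 28m - 14n - 14m + 8m^2 + 4mn)(2m + 8)    [distributive law]
= (49 - 42m - 14n + 8m^2 + 4mn)(2m + 8)    [combine like terms]
= 98m + 392 - 84m^2 - 336m - 28mn - 112n + 16m^3 + 64m^2 + 8m^2n + 32mn    [distributive law]
= -238m + 392 - 20m^2 + 4mn - 112n + 16m^3 + 8m^2n    [combine like terms]

-238m + 392 - 20m^2 + 4mn - 112n + 16m^3 + 8m^2n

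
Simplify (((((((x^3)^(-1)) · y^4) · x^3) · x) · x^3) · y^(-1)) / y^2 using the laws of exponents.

(((((((x^3)^(-1)) · y^4) · x^3) · x) · x^3) · y^(-1)) / y^2
= (((((x^(-3) · y^4) · x^3) · x) · x^3) · y^(-1)) / y^2    [power of a power]
= x^4·y    [quotient of powers; product of powers]

x^4·y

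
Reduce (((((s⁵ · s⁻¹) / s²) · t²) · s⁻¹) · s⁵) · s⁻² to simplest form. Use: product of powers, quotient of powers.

s⁴t²

(((((s⁵ · s⁻¹) / s²) · t²) · s⁻¹) · s⁵) · s⁻²
= ((((s⁴ / s²) · t²) · s⁻¹) · s⁵) · s⁻²    [product of powers]
= (((s² · t²) · s⁻¹) · s⁵) · s⁻²    [quotient of powers]
= s⁴t²    [product of powers]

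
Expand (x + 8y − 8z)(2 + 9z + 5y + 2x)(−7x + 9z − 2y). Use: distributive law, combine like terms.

−14x^2 + 130xz − 116xy + 67x^2z + 441xz^2 − 21xyz − 151x^2y − 322xy^2 − 14x^3 + 176yz − 32y^2 + 432yz^2 + 296y^2z − 80y^3 − 144z^2 − 648z^3

(x + 8y − 8z)(2 + 9z + 5y + 2x)(−7x + 9z − 2y)
= (2x + 9xz + 5xy + 2x^2 + 16y + 72yz + 40y^2 + 16xy − 16z − 72z^2 − 40yz − 16xz)(−7x + 9z − 2y)    [distributive law]
= (2x − 7xz + 21xy + 2x^2 + 16y + 32yz + 40y^2 − 16z − 72z^2)(−7x + 9z − 2y)    [combine like terms]
= −14x^2 + 18xz − 4xy + 49x^2z − 63xz^2 + 14xyz − 147x^2y + 189xyz − 42xy^2 − 14x^3 + 18x^2z − 4x^2y − 112xy + 144yz − 32y^2 − 224xyz + 288yz^2 − 64y^2z − 280xy^2 + 360y^2z − 80y^3 + 112xz − 144z^2 + 32yz + 504xz^2 − 648z^3 + 144yz^2    [distributive law]
= −14x^2 + 130xz − 116xy + 67x^2z + 441xz^2 − 21xyz − 151x^2y − 322xy^2 − 14x^3 + 176yz − 32y^2 + 432yz^2 + 296y^2z − 80y^3 − 144z^2 − 648z^3    [combine like terms]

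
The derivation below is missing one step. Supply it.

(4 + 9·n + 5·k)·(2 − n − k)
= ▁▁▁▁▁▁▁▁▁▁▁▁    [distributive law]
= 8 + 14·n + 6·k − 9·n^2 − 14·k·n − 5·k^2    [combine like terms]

Applying distributive law to the line above:

8 − 4·n − 4·k + 18·n − 9·n^2 − 9·k·n + 10·k − 5·k·n − 5·k^2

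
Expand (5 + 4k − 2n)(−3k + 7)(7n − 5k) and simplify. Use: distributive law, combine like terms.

(5 + 4k − 2n)(−3k + 7)(7n − 5k)
= (−15k + 35 − 12k² + 28k + 6kn − 14n)(7n − 5k)    [distributive law]
= (13k + 35 − 12k² + 6kn − 14n)(7n − 5k)    [combine like terms]
= 91kn − 65k² + 245n − 175k − 84k²n + 60k³ + 42kn² − 30k²n − 98n² + 70kn    [distributive law]
= 161kn − 65k² + 245n − 175k − 114k²n + 60k³ + 42kn² − 98n²    [combine like terms]

161kn − 65k² + 245n − 175k − 114k²n + 60k³ + 42kn² − 98n²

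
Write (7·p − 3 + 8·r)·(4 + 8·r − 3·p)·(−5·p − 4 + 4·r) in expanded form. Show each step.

−101·p^2 − 88·p − 20·p·r − 244·p^2·r − 192·p·r^2 + 105·p^3 + 48 − 80·r − 224·r^2 + 256·r^3

(7·p − 3 + 8·r)·(4 + 8·r − 3·p)·(−5·p − 4 + 4·r)
= (28·p + 56·p·r − 21·p^2 − 12 − 24·r + 9·p + 32·r + 64·r^2 − 24·p·r)·(−5·p − 4 + 4·r)    [distributive law]
= (37·p + 32·p·r − 21·p^2 − 12 + 8·r + 64·r^2)·(−5·p − 4 + 4·r)    [combine like terms]
= −185·p^2 − 148·p + 148·p·r − 160·p^2·r − 128·p·r + 128·p·r^2 + 105·p^3 + 84·p^2 − 84·p^2·r + 60·p + 48 − 48·r − 40·p·r − 32·r + 32·r^2 − 320·p·r^2 − 256·r^2 + 256·r^3    [distributive law]
= −101·p^2 − 88·p − 20·p·r − 244·p^2·r − 192·p·r^2 + 105·p^3 + 48 − 80·r − 224·r^2 + 256·r^3    [combine like terms]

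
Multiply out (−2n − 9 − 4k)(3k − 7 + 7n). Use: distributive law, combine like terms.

−34kn − 49n − 14n² + k + 63 − 12k²

(−2n − 9 − 4k)(3k − 7 + 7n)
= −6kn + 14n − 14n² − 27k + 63 − 63n − 12k² + 28k − 28kn    [distributive law]
= −34kn − 49n − 14n² + k + 63 − 12k²    [combine like terms]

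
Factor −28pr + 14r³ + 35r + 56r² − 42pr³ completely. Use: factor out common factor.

7r(−4p + 2r² + 5 + 8r − 6pr²)

−28pr + 14r³ + 35r + 56r² − 42pr³
= 7(−4pr + 2r³ + 5r + 8r² − 6pr³)    [factor out 7]
= 7r(−4p + 2r² + 5 + 8r − 6pr²)    [factor out r]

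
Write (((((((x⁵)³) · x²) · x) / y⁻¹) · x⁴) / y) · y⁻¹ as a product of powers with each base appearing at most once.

x²²y⁻¹

(((((((x⁵)³) · x²) · x) / y⁻¹) · x⁴) / y) · y⁻¹
= (((((x¹⁵ · x²) · x) / y⁻¹) · x⁴) / y) · y⁻¹    [power of a power]
= ((((x¹⁷ · x) / y⁻¹) · x⁴) / y) · y⁻¹    [product of powers]
= (((x¹⁸ / y⁻¹) · x⁴) / y) · y⁻¹    [product of powers]
= x²²y⁻¹    [quotient of powers; product of powers]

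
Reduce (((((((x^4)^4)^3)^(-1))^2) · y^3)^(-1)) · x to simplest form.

x^97·y^(-3)

(((((((x^4)^4)^3)^(-1))^2) · y^3)^(-1)) · x
= (((((((x^4)^4)^3)^(-1))^2)^(-1)) · ((y^3)^(-1))) · x    [power of a product]
= ((((((x^4)^4)^3)^(-1))^(-2)) · ((y^3)^(-1))) · x    [power of a power]
= (((((x^4)^4)^3)^2) · ((y^3)^(-1))) · x    [power of a power]
= ((((x^4)^4)^6) · ((y^3)^(-1))) · x    [power of a power]
= (((x^4)^24) · ((y^3)^(-1))) · x    [power of a power]
= (x^96 · ((y^3)^(-1))) · x    [power of a power]
= (x^96 · y^(-3)) · x    [power of a power]
= x^97·y^(-3)    [product of powers]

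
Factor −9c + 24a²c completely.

3c(−3 + 8a²)

−9c + 24a²c
= 3(−3c + 8a²c)    [factor out 3]
= 3c(−3 + 8a²)    [factor out c]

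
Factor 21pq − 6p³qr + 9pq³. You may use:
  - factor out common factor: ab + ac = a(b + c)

3pq(7 − 2p²r + 3q²)

21pq − 6p³qr + 9pq³
= 3(7pq − 2p³qr + 3pq³)    [factor out 3]
= 3pq(7 − 2p²r + 3q²)    [factor out pq]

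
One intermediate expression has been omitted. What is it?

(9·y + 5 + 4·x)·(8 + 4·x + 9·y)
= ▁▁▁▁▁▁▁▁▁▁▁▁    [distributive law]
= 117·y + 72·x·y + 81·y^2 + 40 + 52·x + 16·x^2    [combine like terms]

Applying distributive law to the line above:

72·y + 36·x·y + 81·y^2 + 40 + 20·x + 45·y + 32·x + 16·x^2 + 36·x·y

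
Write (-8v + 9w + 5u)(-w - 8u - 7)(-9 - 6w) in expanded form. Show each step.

(-8v + 9w + 5u)(-w - 8u - 7)(-9 - 6w)
= (8vw + 64uv + 56v - 9w^2 - 72uw - 63w - 5uw - 40u^2 - 35u)(-9 - 6w)    [distributive law]
= (8vw + 64uv + 56v - 9w^2 - 77uw - 63w - 40u^2 - 35u)(-9 - 6w)    [combine like terms]
= -72vw - 48vw^2 - 576uv - 384uvw - 504v - 336vw + 81w^2 + 54w^3 + 693uw + 462uw^2 + 567w + 378w^2 + 360u^2 + 240u^2w + 315u + 210uw    [distributive law]
= -408vw - 48vw^2 - 576uv - 384uvw - 504v + 459w^2 + 54w^3 + 903uw + 462uw^2 + 567w + 360u^2 + 240u^2w + 315u    [combine like terms]

-408vw - 48vw^2 - 576uv - 384uvw - 504v + 459w^2 + 54w^3 + 903uw + 462uw^2 + 567w + 360u^2 + 240u^2w + 315u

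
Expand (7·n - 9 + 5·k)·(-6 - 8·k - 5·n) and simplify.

(7·n - 9 + 5·k)·(-6 - 8·k - 5·n)
= -42·n - 56·k·n - 35·n^2 + 54 + 72·k + 45·n - 30·k - 40·k^2 - 25·k·n    [distributive law]
= 3·n - 81·k·n - 35·n^2 + 54 + 42·k - 40·k^2    [combine like terms]

3·n - 81·k·n - 35·n^2 + 54 + 42·k - 40·k^2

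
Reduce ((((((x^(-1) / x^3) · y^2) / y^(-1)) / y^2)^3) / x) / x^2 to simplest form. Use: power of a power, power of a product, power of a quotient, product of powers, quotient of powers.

x^(-15)·y^3

((((((x^(-1) / x^3) · y^2) / y^(-1)) / y^2)^3) / x) / x^2
= ((((((x^(-1) / x^3) · y^2) / y^(-1))^3) / ((y^2)^3)) / x) / x^2    [power of a quotient]
= ((((((x^(-1) / x^3) · y^2)^3) / ((y^(-1))^3)) / ((y^2)^3)) / x) / x^2    [power of a quotient]
= ((((((x^(-1) / x^3)^3) · ((y^2)^3)) / ((y^(-1))^3)) / ((y^2)^3)) / x) / x^2    [power of a product]
= (((((((x^(-1))^3) / ((x^3)^3)) · ((y^2)^3)) / ((y^(-1))^3)) / ((y^2)^3)) / x) / x^2    [power of a quotient]
= (((((x^(-3) / ((x^3)^3)) · ((y^2)^3)) / ((y^(-1))^3)) / ((y^2)^3)) / x) / x^2    [power of a power]
= (((((x^(-3) / x^9) · ((y^2)^3)) / ((y^(-1))^3)) / ((y^2)^3)) / x) / x^2    [power of a power]
= ((((x^(-12) · ((y^2)^3)) / ((y^(-1))^3)) / ((y^2)^3)) / x) / x^2    [quotient of powers]
= ((((x^(-12) · y^6) / ((y^(-1))^3)) / ((y^2)^3)) / x) / x^2    [power of a power]
= ((((x^(-12) · y^6) / y^(-3)) / ((y^2)^3)) / x) / x^2    [power of a power]
= ((((x^(-12) · y^6) / y^(-3)) / y^6) / x) / x^2    [power of a power]
= x^(-15)·y^3    [quotient of powers; product of powers]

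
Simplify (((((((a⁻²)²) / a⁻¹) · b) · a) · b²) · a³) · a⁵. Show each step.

a⁶b³

(((((((a⁻²)²) / a⁻¹) · b) · a) · b²) · a³) · a⁵
= (((((a⁻⁴ / a⁻¹) · b) · a) · b²) · a³) · a⁵    [power of a power]
= ((((a⁻³ · b) · a) · b²) · a³) · a⁵    [quotient of powers]
= a⁶b³    [product of powers]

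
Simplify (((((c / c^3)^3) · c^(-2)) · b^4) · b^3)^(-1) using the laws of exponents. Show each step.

b^(-7)c^8

(((((c / c^3)^3) · c^(-2)) · b^4) · b^3)^(-1)
= (((((c / c^3)^3) · c^(-2)) · b^4)^(-1)) · ((b^3)^(-1))    [power of a product]
= (((((c / c^3)^3) · c^(-2))^(-1)) · ((b^4)^(-1))) · ((b^3)^(-1))    [power of a product]
= (((((c / c^3)^3)^(-1)) · ((c^(-2))^(-1))) · ((b^4)^(-1))) · ((b^3)^(-1))    [power of a product]
= ((((c / c^3)^(-3)) · ((c^(-2))^(-1))) · ((b^4)^(-1))) · ((b^3)^(-1))    [power of a power]
= ((((c^(-3)) / ((c^3)^(-3))) · ((c^(-2))^(-1))) · ((b^4)^(-1))) · ((b^3)^(-1))    [power of a quotient]
= (((c^(-3) / c^(-9)) · ((c^(-2))^(-1))) · ((b^4)^(-1))) · ((b^3)^(-1))    [power of a power]
= ((c^6 · ((c^(-2))^(-1))) · ((b^4)^(-1))) · ((b^3)^(-1))    [quotient of powers]
= ((c^6 · c^2) · ((b^4)^(-1))) · ((b^3)^(-1))    [power of a power]
= (c^8 · ((b^4)^(-1))) · ((b^3)^(-1))    [product of powers]
= (c^8 · b^(-4)) · ((b^3)^(-1))    [power of a power]
= (c^8 · b^(-4)) · b^(-3)    [power of a power]
= b^(-7)c^8    [product of powers]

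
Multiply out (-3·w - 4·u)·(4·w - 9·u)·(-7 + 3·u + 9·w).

84·w² + 63·u·w² - 108·w³ - 77·u·w + 357·u²·w - 252·u² + 108·u³

(-3·w - 4·u)·(4·w - 9·u)·(-7 + 3·u + 9·w)
= (-12·w² + 27·u·w - 16·u·w + 36·u²)·(-7 + 3·u + 9·w)    [distributive law]
= (-12·w² + 11·u·w + 36·u²)·(-7 + 3·u + 9·w)    [combine like terms]
= 84·w² - 36·u·w² - 108·w³ - 77·u·w + 33·u²·w + 99·u·w² - 252·u² + 108·u³ + 324·u²·w    [distributive law]
= 84·w² + 63·u·w² - 108·w³ - 77·u·w + 357·u²·w - 252·u² + 108·u³    [combine like terms]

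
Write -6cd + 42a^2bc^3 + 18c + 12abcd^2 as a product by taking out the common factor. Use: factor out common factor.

-6cd + 42a^2bc^3 + 18c + 12abcd^2
= 6(-cd + 7a^2bc^3 + 3c + 2abcd^2)    [factor out 6]
= 6c(-d + 7a^2bc^2 + 3 + 2abd^2)    [factor out c]

6c(-d + 7a^2bc^2 + 3 + 2abd^2)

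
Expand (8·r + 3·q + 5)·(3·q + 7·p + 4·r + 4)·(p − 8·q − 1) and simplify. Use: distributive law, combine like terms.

(8·r + 3·q + 5)·(3·q + 7·p + 4·r + 4)·(p − 8·q − 1)
= (24·q·r + 56·p·r + 32·r² + 32·r + 9·q² + 21·p·q + 12·q·r + 12·q + 15·q + 35·p + 20·r + 20)·(p − 8·q − 1)    [distributive law]
= (36·q·r + 56·p·r + 32·r² + 52·r + 9·q² + 21·p·q + 27·q + 35·p + 20)·(p − 8·q − 1)    [combine like terms]
= 36·p·q·r − 288·q²·r − 36·q·r + 56·p²·r − 448·p·q·r − 56·p·r + 32·p·r² − 256·q·r² − 32·r² + 52·p·r − 416·q·r − 52·r + 9·p·q² − 72·q³ − 9·q² + 21·p²·q − 168·p·q² − 21·p·q + 27·p·q − 216·q² − 27·q + 35·p² − 280·p·q − 35·p + 20·p − 160·q − 20    [distributive law]
= −412·p·q·r − 288·q²·r − 452·q·r + 56·p²·r − 4·p·r + 32·p·r² − 256·q·r² − 32·r² − 52·r − 159·p·q² − 72·q³ − 225·q² + 21·p²·q − 274·p·q − 187·q + 35·p² − 15·p − 20    [combine like terms]

−412·p·q·r − 288·q²·r − 452·q·r + 56·p²·r − 4·p·r + 32·p·r² − 256·q·r² − 32·r² − 52·r − 159·p·q² − 72·q³ − 225·q² + 21·p²·q − 274·p·q − 187·q + 35·p² − 15·p − 20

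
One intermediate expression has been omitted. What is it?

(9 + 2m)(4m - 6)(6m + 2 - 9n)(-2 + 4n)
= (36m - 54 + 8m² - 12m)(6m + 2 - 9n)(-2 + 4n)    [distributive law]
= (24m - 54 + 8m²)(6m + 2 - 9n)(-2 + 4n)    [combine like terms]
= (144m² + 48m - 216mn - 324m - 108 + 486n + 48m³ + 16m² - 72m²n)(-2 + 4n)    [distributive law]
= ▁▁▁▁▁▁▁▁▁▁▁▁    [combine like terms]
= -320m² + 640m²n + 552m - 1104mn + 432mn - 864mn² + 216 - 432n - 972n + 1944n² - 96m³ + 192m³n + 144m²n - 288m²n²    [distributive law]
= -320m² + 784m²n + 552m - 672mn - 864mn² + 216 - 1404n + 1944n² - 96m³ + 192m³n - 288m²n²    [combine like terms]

Applying combine like terms to the line above:

(160m² - 276m - 216mn - 108 + 486n + 48m³ - 72m²n)(-2 + 4n)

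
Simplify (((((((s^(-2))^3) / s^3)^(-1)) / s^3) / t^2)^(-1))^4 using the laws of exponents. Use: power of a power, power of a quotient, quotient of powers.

(((((((s^(-2))^3) / s^3)^(-1)) / s^3) / t^2)^(-1))^4
= ((((((s^(-2))^3) / s^3)^(-1)) / s^3) / t^2)^(-4)    [power of a power]
= ((((((s^(-2))^3) / s^3)^(-1)) / s^3)^(-4)) / ((t^2)^(-4))    [power of a quotient]
= ((((((s^(-2))^3) / s^3)^(-1))^(-4)) / ((s^3)^(-4))) / ((t^2)^(-4))    [power of a quotient]
= (((((s^(-2))^3) / s^3)^4) / ((s^3)^(-4))) / ((t^2)^(-4))    [power of a power]
= (((((s^(-2))^3)^4) / ((s^3)^4)) / ((s^3)^(-4))) / ((t^2)^(-4))    [power of a quotient]
= ((((s^(-2))^12) / ((s^3)^4)) / ((s^3)^(-4))) / ((t^2)^(-4))    [power of a power]
= ((s^(-24) / ((s^3)^4)) / ((s^3)^(-4))) / ((t^2)^(-4))    [power of a power]
= ((s^(-24) / s^12) / ((s^3)^(-4))) / ((t^2)^(-4))    [power of a power]
= (s^(-36) / ((s^3)^(-4))) / ((t^2)^(-4))    [quotient of powers]
= (s^(-36) / s^(-12)) / ((t^2)^(-4))    [power of a power]
= s^(-24) / ((t^2)^(-4))    [quotient of powers]
= s^(-24) / t^(-8)    [power of a power]
= s^(-24)t^8    [quotient of powers]

s^(-24)t^8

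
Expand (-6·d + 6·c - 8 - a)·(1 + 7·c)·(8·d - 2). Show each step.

-48·d² - 52·d - 336·c·d² - 316·c·d + 100·c + 336·c²·d - 84·c² + 16 - 8·a·d + 2·a - 56·a·c·d + 14·a·c

(-6·d + 6·c - 8 - a)·(1 + 7·c)·(8·d - 2)
= (-6·d - 42·c·d + 6·c + 42·c² - 8 - 56·c - a - 7·a·c)·(8·d - 2)    [distributive law]
= (-6·d - 42·c·d - 50·c + 42·c² - 8 - a - 7·a·c)·(8·d - 2)    [combine like terms]
= -48·d² + 12·d - 336·c·d² + 84·c·d - 400·c·d + 100·c + 336·c²·d - 84·c² - 64·d + 16 - 8·a·d + 2·a - 56·a·c·d + 14·a·c    [distributive law]
= -48·d² - 52·d - 336·c·d² - 316·c·d + 100·c + 336·c²·d - 84·c² + 16 - 8·a·d + 2·a - 56·a·c·d + 14·a·c    [combine like terms]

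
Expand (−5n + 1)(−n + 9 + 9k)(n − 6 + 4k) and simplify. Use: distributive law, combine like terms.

5n^3 − 76n^2 − 25kn^2 + 285n + 95kn − 180k^2n − 54 − 18k + 36k^2

(−5n + 1)(−n + 9 + 9k)(n − 6 + 4k)
= (5n^2 − 45n − 45kn − n + 9 + 9k)(n − 6 + 4k)    [distributive law]
= (5n^2 − 46n − 45kn + 9 + 9k)(n − 6 + 4k)    [combine like terms]
= 5n^3 − 30n^2 + 20kn^2 − 46n^2 + 276n − 184kn − 45kn^2 + 270kn − 180k^2n + 9n − 54 + 36k + 9kn − 54k + 36k^2    [distributive law]
= 5n^3 − 76n^2 − 25kn^2 + 285n + 95kn − 180k^2n − 54 − 18k + 36k^2    [combine like terms]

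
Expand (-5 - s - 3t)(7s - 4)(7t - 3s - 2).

-211st + 107s^2 + 2s + 116t - 40 + 14s^2t + 21s^3 - 147st^2 + 84t^2

(-5 - s - 3t)(7s - 4)(7t - 3s - 2)
= (-35s + 20 - 7s^2 + 4s - 21st + 12t)(7t - 3s - 2)    [distributive law]
= (-31s + 20 - 7s^2 - 21st + 12t)(7t - 3s - 2)    [combine like terms]
= -217st + 93s^2 + 62s + 140t - 60s - 40 - 49s^2t + 21s^3 + 14s^2 - 147st^2 + 63s^2t + 42st + 84t^2 - 36st - 24t    [distributive law]
= -211st + 107s^2 + 2s + 116t - 40 + 14s^2t + 21s^3 - 147st^2 + 84t^2    [combine like terms]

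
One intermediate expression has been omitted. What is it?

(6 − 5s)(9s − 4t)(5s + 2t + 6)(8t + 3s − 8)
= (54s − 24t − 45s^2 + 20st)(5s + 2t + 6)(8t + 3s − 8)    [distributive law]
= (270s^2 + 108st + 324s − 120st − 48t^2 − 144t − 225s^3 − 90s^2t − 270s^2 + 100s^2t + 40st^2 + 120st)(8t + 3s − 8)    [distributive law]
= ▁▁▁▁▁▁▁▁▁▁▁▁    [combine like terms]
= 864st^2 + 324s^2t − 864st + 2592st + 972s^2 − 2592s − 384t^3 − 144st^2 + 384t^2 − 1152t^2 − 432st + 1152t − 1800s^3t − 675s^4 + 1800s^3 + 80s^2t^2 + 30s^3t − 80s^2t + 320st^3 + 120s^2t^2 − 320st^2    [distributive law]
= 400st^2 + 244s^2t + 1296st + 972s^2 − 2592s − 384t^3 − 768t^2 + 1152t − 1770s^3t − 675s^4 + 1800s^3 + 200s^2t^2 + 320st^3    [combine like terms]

After combine like terms, the bracketed line is:

(108st + 324s − 48t^2 − 144t − 225s^3 + 10s^2t + 40st^2)(8t + 3s − 8)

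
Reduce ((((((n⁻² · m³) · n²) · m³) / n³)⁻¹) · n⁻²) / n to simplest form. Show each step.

((((((n⁻² · m³) · n²) · m³) / n³)⁻¹) · n⁻²) / n
= ((((((n⁻² · m³) · n²) · m³)⁻¹) / ((n³)⁻¹)) · n⁻²) / n    [power of a quotient]
= ((((((n⁻² · m³) · n²)⁻¹) · ((m³)⁻¹)) / ((n³)⁻¹)) · n⁻²) / n    [power of a product]
= ((((((n⁻² · m³)⁻¹) · ((n²)⁻¹)) · ((m³)⁻¹)) / ((n³)⁻¹)) · n⁻²) / n    [power of a product]
= (((((((n⁻²)⁻¹) · ((m³)⁻¹)) · ((n²)⁻¹)) · ((m³)⁻¹)) / ((n³)⁻¹)) · n⁻²) / n    [power of a product]
= (((((n² · ((m³)⁻¹)) · ((n²)⁻¹)) · ((m³)⁻¹)) / ((n³)⁻¹)) · n⁻²) / n    [power of a power]
= (((((n² · m⁻³) · ((n²)⁻¹)) · ((m³)⁻¹)) / ((n³)⁻¹)) · n⁻²) / n    [power of a power]
= (((((n² · m⁻³) · n⁻²) · ((m³)⁻¹)) / ((n³)⁻¹)) · n⁻²) / n    [power of a power]
= (((((n² · m⁻³) · n⁻²) · m⁻³) / ((n³)⁻¹)) · n⁻²) / n    [power of a power]
= (((((n² · m⁻³) · n⁻²) · m⁻³) / n⁻³) · n⁻²) / n    [power of a power]
= m⁻⁶    [quotient of powers; product of powers]

m⁻⁶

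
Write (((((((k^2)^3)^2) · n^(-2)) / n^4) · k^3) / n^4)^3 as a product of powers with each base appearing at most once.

(((((((k^2)^3)^2) · n^(-2)) / n^4) · k^3) / n^4)^3
= (((((((k^2)^3)^2) · n^(-2)) / n^4) · k^3)^3) / ((n^4)^3)    [power of a quotient]
= (((((((k^2)^3)^2) · n^(-2)) / n^4)^3) · ((k^3)^3)) / ((n^4)^3)    [power of a product]
= (((((((k^2)^3)^2) · n^(-2))^3) / ((n^4)^3)) · ((k^3)^3)) / ((n^4)^3)    [power of a quotient]
= (((((((k^2)^3)^2)^3) · ((n^(-2))^3)) / ((n^4)^3)) · ((k^3)^3)) / ((n^4)^3)    [power of a product]
= ((((((k^2)^3)^6) · ((n^(-2))^3)) / ((n^4)^3)) · ((k^3)^3)) / ((n^4)^3)    [power of a power]
= (((((k^2)^18) · ((n^(-2))^3)) / ((n^4)^3)) · ((k^3)^3)) / ((n^4)^3)    [power of a power]
= (((k^36 · ((n^(-2))^3)) / ((n^4)^3)) · ((k^3)^3)) / ((n^4)^3)    [power of a power]
= (((k^36 · n^(-6)) / ((n^4)^3)) · ((k^3)^3)) / ((n^4)^3)    [power of a power]
= (((k^36 · n^(-6)) / n^12) · ((k^3)^3)) / ((n^4)^3)    [power of a power]
= (((k^36 · n^(-6)) / n^12) · k^9) / ((n^4)^3)    [power of a power]
= (((k^36 · n^(-6)) / n^12) · k^9) / n^12    [power of a power]
= k^45n^(-30)    [quotient of powers; product of powers]

k^45n^(-30)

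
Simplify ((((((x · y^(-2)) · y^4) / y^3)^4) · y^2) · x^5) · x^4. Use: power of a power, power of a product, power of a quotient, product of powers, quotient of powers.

((((((x · y^(-2)) · y^4) / y^3)^4) · y^2) · x^5) · x^4
= ((((((x · y^(-2)) · y^4)^4) / ((y^3)^4)) · y^2) · x^5) · x^4    [power of a quotient]
= ((((((x · y^(-2))^4) · ((y^4)^4)) / ((y^3)^4)) · y^2) · x^5) · x^4    [power of a product]
= ((((((x^4) · ((y^(-2))^4)) · ((y^4)^4)) / ((y^3)^4)) · y^2) · x^5) · x^4    [power of a product]
= (((((x^4 · y^(-8)) · ((y^4)^4)) / ((y^3)^4)) · y^2) · x^5) · x^4    [power of a power]
= (((((x^4 · y^(-8)) · y^16) / ((y^3)^4)) · y^2) · x^5) · x^4    [power of a power]
= (((((x^4 · y^(-8)) · y^16) / y^12) · y^2) · x^5) · x^4    [power of a power]
= x^13y^(-2)    [quotient of powers; product of powers]

x^13y^(-2)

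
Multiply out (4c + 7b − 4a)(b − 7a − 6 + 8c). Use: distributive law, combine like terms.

(4c + 7b − 4a)(b − 7a − 6 + 8c)
= 4bc − 28ac − 24c + 32c^2 + 7b^2 − 49ab − 42b + 56bc − 4ab + 28a^2 + 24a − 32ac    [distributive law]
= 60bc − 60ac − 24c + 32c^2 + 7b^2 − 53ab − 42b + 28a^2 + 24a    [combine like terms]

60bc − 60ac − 24c + 32c^2 + 7b^2 − 53ab − 42b + 28a^2 + 24a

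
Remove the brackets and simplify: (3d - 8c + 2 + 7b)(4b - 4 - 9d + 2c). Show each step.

(3d - 8c + 2 + 7b)(4b - 4 - 9d + 2c)
= 12bd - 12d - 27d^2 + 6cd - 32bc + 32c + 72cd - 16c^2 + 8b - 8 - 18d + 4c + 28b^2 - 28b - 63bd + 14bc    [distributive law]
= -51bd - 30d - 27d^2 + 78cd - 18bc + 36c - 16c^2 - 20b - 8 + 28b^2    [combine like terms]

-51bd - 30d - 27d^2 + 78cd - 18bc + 36c - 16c^2 - 20b - 8 + 28b^2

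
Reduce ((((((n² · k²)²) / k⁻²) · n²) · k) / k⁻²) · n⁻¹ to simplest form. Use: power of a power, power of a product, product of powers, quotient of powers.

k⁹n⁵

((((((n² · k²)²) / k⁻²) · n²) · k) / k⁻²) · n⁻¹
= (((((((n²)²) · ((k²)²)) / k⁻²) · n²) · k) / k⁻²) · n⁻¹    [power of a product]
= (((((n⁴ · ((k²)²)) / k⁻²) · n²) · k) / k⁻²) · n⁻¹    [power of a power]
= (((((n⁴ · k⁴) / k⁻²) · n²) · k) / k⁻²) · n⁻¹    [power of a power]
= k⁹n⁵    [quotient of powers; product of powers]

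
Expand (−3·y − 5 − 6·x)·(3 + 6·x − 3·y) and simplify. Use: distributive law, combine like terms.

(−3·y − 5 − 6·x)·(3 + 6·x − 3·y)
= −9·y − 18·x·y + 9·y^2 − 15 − 30·x + 15·y − 18·x − 36·x^2 + 18·x·y    [distributive law]
= 6·y + 9·y^2 − 15 − 48·x − 36·x^2    [combine like terms]

6·y + 9·y^2 − 15 − 48·x − 36·x^2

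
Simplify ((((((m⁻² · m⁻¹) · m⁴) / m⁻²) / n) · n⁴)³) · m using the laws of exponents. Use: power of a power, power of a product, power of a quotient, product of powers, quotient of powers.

((((((m⁻² · m⁻¹) · m⁴) / m⁻²) / n) · n⁴)³) · m
= ((((((m⁻² · m⁻¹) · m⁴) / m⁻²) / n)³) · ((n⁴)³)) · m    [power of a product]
= ((((((m⁻² · m⁻¹) · m⁴) / m⁻²)³) / (n³)) · ((n⁴)³)) · m    [power of a quotient]
= ((((((m⁻² · m⁻¹) · m⁴)³) / ((m⁻²)³)) / (n³)) · ((n⁴)³)) · m    [power of a quotient]
= ((((((m⁻² · m⁻¹)³) · ((m⁴)³)) / ((m⁻²)³)) / (n³)) · ((n⁴)³)) · m    [power of a product]
= (((((((m⁻²)³) · ((m⁻¹)³)) · ((m⁴)³)) / ((m⁻²)³)) / (n³)) · ((n⁴)³)) · m    [power of a product]
= (((((m⁻⁶ · ((m⁻¹)³)) · ((m⁴)³)) / ((m⁻²)³)) / (n³)) · ((n⁴)³)) · m    [power of a power]
= (((((m⁻⁶ · m⁻³) · ((m⁴)³)) / ((m⁻²)³)) / (n³)) · ((n⁴)³)) · m    [power of a power]
= ((((m⁻⁹ · ((m⁴)³)) / ((m⁻²)³)) / (n³)) · ((n⁴)³)) · m    [product of powers]
= ((((m⁻⁹ · m¹²) / ((m⁻²)³)) / (n³)) · ((n⁴)³)) · m    [power of a power]
= (((m³ / ((m⁻²)³)) / (n³)) · ((n⁴)³)) · m    [product of powers]
= (((m³ / m⁻⁶) / (n³)) · ((n⁴)³)) · m    [power of a power]
= ((m⁹ / (n³)) · ((n⁴)³)) · m    [quotient of powers]
= ((m⁹ / n³) · n¹²) · m    [power of a power]
= m¹⁰·n⁹    [quotient of powers; product of powers]

m¹⁰·n⁹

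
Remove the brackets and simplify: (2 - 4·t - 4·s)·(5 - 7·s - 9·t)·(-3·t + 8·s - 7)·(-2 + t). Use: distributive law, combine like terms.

-542·t + 512·t² - 636·s + 1618·s·t + 140 - 842·s·t² + 936·s² - 1324·s²·t + 78·t³ + 96·s·t³ + 428·s²·t² - 108·t⁴ - 448·s³ + 224·s³·t

(2 - 4·t - 4·s)·(5 - 7·s - 9·t)·(-3·t + 8·s - 7)·(-2 + t)
= (10 - 14·s - 18·t - 20·t + 28·s·t + 36·t² - 20·s + 28·s² + 36·s·t)·(-3·t + 8·s - 7)·(-2 + t)    [distributive law]
= (10 - 34·s - 38·t + 64·s·t + 36·t² + 28·s²)·(-3·t + 8·s - 7)·(-2 + t)    [combine like terms]
= (-30·t + 80·s - 70 + 102·s·t - 272·s² + 238·s + 114·t² - 304·s·t + 266·t - 192·s·t² + 512·s²·t - 448·s·t - 108·t³ + 288·s·t² - 252·t² - 84·s²·t + 224·s³ - 196·s²)·(-2 + t)    [distributive law]
= (236·t + 318·s - 70 - 650·s·t - 468·s² - 138·t² + 96·s·t² + 428·s²·t - 108·t³ + 224·s³)·(-2 + t)    [combine like terms]
= -472·t + 236·t² - 636·s + 318·s·t + 140 - 70·t + 1300·s·t - 650·s·t² + 936·s² - 468·s²·t + 276·t² - 138·t³ - 192·s·t² + 96·s·t³ - 856·s²·t + 428·s²·t² + 216·t³ - 108·t⁴ - 448·s³ + 224·s³·t    [distributive law]
= -542·t + 512·t² - 636·s + 1618·s·t + 140 - 842·s·t² + 936·s² - 1324·s²·t + 78·t³ + 96·s·t³ + 428·s²·t² - 108·t⁴ - 448·s³ + 224·s³·t    [combine like terms]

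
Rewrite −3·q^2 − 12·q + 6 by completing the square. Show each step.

−3·q^2 − 12·q + 6
= −3(q^2 + 4·q) + 6    [factor out -3 from the q-terms]
= −3(q^2 + 4·q + 4 − 4) + 6    [add and subtract 4 inside the bracket]
= −3(q + 2)^2 + 12 + 6    [perfect-square identity]
= −3(q + 2)^2 + 18    [combine constants]

−3(q + 2)^2 + 18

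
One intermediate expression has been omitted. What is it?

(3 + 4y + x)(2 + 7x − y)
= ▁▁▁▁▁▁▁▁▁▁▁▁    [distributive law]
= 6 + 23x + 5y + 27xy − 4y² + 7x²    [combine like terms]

By distributive law:

6 + 21x − 3y + 8y + 28xy − 4y² + 2x + 7x² − xy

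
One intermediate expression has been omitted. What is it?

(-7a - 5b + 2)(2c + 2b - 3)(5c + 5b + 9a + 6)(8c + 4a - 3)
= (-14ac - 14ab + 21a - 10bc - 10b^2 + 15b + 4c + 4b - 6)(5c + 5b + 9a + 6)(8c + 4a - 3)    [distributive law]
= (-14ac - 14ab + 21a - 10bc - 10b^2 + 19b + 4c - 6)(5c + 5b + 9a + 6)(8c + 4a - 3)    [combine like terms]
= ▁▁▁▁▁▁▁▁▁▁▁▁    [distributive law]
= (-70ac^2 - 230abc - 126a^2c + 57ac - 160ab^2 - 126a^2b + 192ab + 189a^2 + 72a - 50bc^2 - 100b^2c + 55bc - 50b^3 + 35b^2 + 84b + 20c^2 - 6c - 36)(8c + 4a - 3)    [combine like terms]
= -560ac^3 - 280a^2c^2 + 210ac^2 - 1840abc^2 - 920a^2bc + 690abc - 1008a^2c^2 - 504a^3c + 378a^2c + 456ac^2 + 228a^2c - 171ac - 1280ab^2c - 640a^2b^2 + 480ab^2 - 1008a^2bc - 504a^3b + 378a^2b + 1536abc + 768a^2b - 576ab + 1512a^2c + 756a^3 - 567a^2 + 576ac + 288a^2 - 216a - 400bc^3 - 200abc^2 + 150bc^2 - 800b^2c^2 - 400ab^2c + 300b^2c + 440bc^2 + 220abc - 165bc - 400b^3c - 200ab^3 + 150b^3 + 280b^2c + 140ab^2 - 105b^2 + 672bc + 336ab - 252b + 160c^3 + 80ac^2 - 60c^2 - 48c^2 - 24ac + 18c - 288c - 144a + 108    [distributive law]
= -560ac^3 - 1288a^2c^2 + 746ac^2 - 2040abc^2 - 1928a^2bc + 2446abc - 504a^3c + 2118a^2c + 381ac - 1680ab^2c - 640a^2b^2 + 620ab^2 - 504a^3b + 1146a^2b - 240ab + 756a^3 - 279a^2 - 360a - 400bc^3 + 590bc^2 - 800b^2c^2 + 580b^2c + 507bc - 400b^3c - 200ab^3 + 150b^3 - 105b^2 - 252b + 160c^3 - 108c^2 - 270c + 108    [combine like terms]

After distributive law, the bracketed line is:

(-70ac^2 - 70abc - 126a^2c - 84ac - 70abc - 70ab^2 - 126a^2b - 84ab + 105ac + 105ab + 189a^2 + 126a - 50bc^2 - 50b^2c - 90abc - 60bc - 50b^2c - 50b^3 - 90ab^2 - 60b^2 + 95bc + 95b^2 + 171ab + 114b + 20c^2 + 20bc + 36ac + 24c - 30c - 30b - 54a - 36)(8c + 4a - 3)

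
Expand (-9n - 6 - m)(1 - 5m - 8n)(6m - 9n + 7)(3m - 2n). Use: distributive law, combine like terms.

(-9n - 6 - m)(1 - 5m - 8n)(6m - 9n + 7)(3m - 2n)
= (-9n + 45mn + 72n^2 - 6 + 30m + 48n - m + 5m^2 + 8mn)(6m - 9n + 7)(3m - 2n)    [distributive law]
= (39n + 53mn + 72n^2 - 6 + 29m + 5m^2)(6m - 9n + 7)(3m - 2n)    [combine like terms]
= (234mn - 351n^2 + 273n + 318m^2n - 477mn^2 + 371mn + 432mn^2 - 648n^3 + 504n^2 - 36m + 54n - 42 + 174m^2 - 261mn + 203m + 30m^3 - 45m^2n + 35m^2)(3m - 2n)    [distributive law]
= (344mn + 153n^2 + 327n + 273m^2n - 45mn^2 - 648n^3 + 167m - 42 + 209m^2 + 30m^3)(3m - 2n)    [combine like terms]
= 1032m^2n - 688mn^2 + 459mn^2 - 306n^3 + 981mn - 654n^2 + 819m^3n - 546m^2n^2 - 135m^2n^2 + 90mn^3 - 1944mn^3 + 1296n^4 + 501m^2 - 334mn - 126m + 84n + 627m^3 - 418m^2n + 90m^4 - 60m^3n    [distributive law]
= 614m^2n - 229mn^2 - 306n^3 + 647mn - 654n^2 + 759m^3n - 681m^2n^2 - 1854mn^3 + 1296n^4 + 501m^2 - 126m + 84n + 627m^3 + 90m^4    [combine like terms]

614m^2n - 229mn^2 - 306n^3 + 647mn - 654n^2 + 759m^3n - 681m^2n^2 - 1854mn^3 + 1296n^4 + 501m^2 - 126m + 84n + 627m^3 + 90m^4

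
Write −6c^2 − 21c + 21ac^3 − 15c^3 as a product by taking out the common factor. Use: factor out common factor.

−6c^2 − 21c + 21ac^3 − 15c^3
= 3(−2c^2 − 7c + 7ac^3 − 5c^3)    [factor out 3]
= 3c(−2c − 7 + 7ac^2 − 5c^2)    [factor out c]

3c(−2c − 7 + 7ac^2 − 5c^2)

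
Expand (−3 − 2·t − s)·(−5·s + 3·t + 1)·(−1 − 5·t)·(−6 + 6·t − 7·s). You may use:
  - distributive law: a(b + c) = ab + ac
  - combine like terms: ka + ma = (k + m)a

(−3 − 2·t − s)·(−5·s + 3·t + 1)·(−1 − 5·t)·(−6 + 6·t − 7·s)
= (15·s − 9·t − 3 + 10·s·t − 6·t^2 − 2·t + 5·s^2 − 3·s·t − s)·(−1 − 5·t)·(−6 + 6·t − 7·s)    [distributive law]
= (14·s − 11·t − 3 + 7·s·t − 6·t^2 + 5·s^2)·(−1 − 5·t)·(−6 + 6·t − 7·s)    [combine like terms]
= (−14·s − 70·s·t + 11·t + 55·t^2 + 3 + 15·t − 7·s·t − 35·s·t^2 + 6·t^2 + 30·t^3 − 5·s^2 − 25·s^2·t)·(−6 + 6·t − 7·s)    [distributive law]
= (−14·s − 77·s·t + 26·t + 61·t^2 + 3 − 35·s·t^2 + 30·t^3 − 5·s^2 − 25·s^2·t)·(−6 + 6·t − 7·s)    [combine like terms]
= 84·s − 84·s·t + 98·s^2 + 462·s·t − 462·s·t^2 + 539·s^2·t − 156·t + 156·t^2 − 182·s·t − 366·t^2 + 366·t^3 − 427·s·t^2 − 18 + 18·t − 21·s + 210·s·t^2 − 210·s·t^3 + 245·s^2·t^2 − 180·t^3 + 180·t^4 − 210·s·t^3 + 30·s^2 − 30·s^2·t + 35·s^3 + 150·s^2·t − 150·s^2·t^2 + 175·s^3·t    [distributive law]
= 63·s + 196·s·t + 128·s^2 − 679·s·t^2 + 659·s^2·t − 138·t − 210·t^2 + 186·t^3 − 18 − 420·s·t^3 + 95·s^2·t^2 + 180·t^4 + 35·s^3 + 175·s^3·t    [combine like terms]

63·s + 196·s·t + 128·s^2 − 679·s·t^2 + 659·s^2·t − 138·t − 210·t^2 + 186·t^3 − 18 − 420·s·t^3 + 95·s^2·t^2 + 180·t^4 + 35·s^3 + 175·s^3·t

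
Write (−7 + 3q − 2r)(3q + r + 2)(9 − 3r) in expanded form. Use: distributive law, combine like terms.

(−7 + 3q − 2r)(3q + r + 2)(9 − 3r)
= (−21q − 7r − 14 + 9q² + 3qr + 6q − 6qr − 2r² − 4r)(9 − 3r)    [distributive law]
= (−15q − 11r − 14 + 9q² − 3qr − 2r²)(9 − 3r)    [combine like terms]
= −135q + 45qr − 99r + 33r² − 126 + 42r + 81q² − 27q²r − 27qr + 9qr² − 18r² + 6r³    [distributive law]
= −135q + 18qr − 57r + 15r² − 126 + 81q² − 27q²r + 9qr² + 6r³    [combine like terms]

−135q + 18qr − 57r + 15r² − 126 + 81q² − 27q²r + 9qr² + 6r³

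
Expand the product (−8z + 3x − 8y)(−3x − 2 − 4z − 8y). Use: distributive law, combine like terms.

12xz + 16z + 32z² + 96yz − 9x² − 6x + 16y + 64y²

(−8z + 3x − 8y)(−3x − 2 − 4z − 8y)
= 24xz + 16z + 32z² + 64yz − 9x² − 6x − 12xz − 24xy + 24xy + 16y + 32yz + 64y²    [distributive law]
= 12xz + 16z + 32z² + 96yz − 9x² − 6x + 16y + 64y²    [combine like terms]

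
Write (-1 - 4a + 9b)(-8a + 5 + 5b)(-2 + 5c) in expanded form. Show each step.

24a - 60ac + 10 - 25c - 80b + 200bc - 64a^2 + 160a^2c + 184ab - 460abc - 90b^2 + 225b^2c

(-1 - 4a + 9b)(-8a + 5 + 5b)(-2 + 5c)
= (8a - 5 - 5b + 32a^2 - 20a - 20ab - 72ab + 45b + 45b^2)(-2 + 5c)    [distributive law]
= (-12a - 5 + 40b + 32a^2 - 92ab + 45b^2)(-2 + 5c)    [combine like terms]
= 24a - 60ac + 10 - 25c - 80b + 200bc - 64a^2 + 160a^2c + 184ab - 460abc - 90b^2 + 225b^2c    [distributive law]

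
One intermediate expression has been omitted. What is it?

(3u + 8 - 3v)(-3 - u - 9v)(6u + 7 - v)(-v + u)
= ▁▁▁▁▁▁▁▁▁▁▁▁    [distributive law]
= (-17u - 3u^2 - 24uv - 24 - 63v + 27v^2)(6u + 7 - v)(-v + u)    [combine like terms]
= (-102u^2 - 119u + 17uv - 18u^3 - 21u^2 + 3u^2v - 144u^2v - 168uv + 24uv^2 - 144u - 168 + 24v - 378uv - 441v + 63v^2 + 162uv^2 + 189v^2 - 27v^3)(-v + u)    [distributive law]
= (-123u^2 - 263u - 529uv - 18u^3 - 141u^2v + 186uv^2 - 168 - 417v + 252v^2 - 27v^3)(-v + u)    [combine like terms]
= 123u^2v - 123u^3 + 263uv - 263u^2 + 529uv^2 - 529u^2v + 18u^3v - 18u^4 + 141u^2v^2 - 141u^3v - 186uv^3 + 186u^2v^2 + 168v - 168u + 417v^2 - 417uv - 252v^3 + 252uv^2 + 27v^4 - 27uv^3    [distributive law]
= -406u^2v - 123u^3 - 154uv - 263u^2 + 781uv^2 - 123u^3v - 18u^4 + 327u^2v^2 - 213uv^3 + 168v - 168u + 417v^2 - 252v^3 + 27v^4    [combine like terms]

After distributive law, the bracketed line is:

(-9u - 3u^2 - 27uv - 24 - 8u - 72v + 9v + 3uv + 27v^2)(6u + 7 - v)(-v + u)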